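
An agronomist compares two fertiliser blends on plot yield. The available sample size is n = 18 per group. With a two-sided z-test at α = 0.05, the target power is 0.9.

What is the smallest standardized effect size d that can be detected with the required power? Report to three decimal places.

d ≈ 1.081

Need Φ(δ − 1.960) = 0.9, so δ = 1.960 + 1.282 = 3.242.
(Lower-tail contribution to power is negligible for δ > 0.)
δ = d·√(n/2) ⇒ d = δ/√(n/2) = 3.242/√(18/2) = 1.0805.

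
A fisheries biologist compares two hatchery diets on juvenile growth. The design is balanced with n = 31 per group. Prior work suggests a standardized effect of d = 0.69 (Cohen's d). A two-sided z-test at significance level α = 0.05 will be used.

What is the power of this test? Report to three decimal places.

Noncentrality parameter: δ = d·√(n/2) = 0.69 × √(31/2) = 2.7165
Critical value for a two-sided test at α = 0.05: z_{α/2} = 1.960.
Power = Φ(δ − 1.960) + Φ(−δ − 1.960) = Φ(0.757) + Φ(-4.676) = 0.7753 + 0.0000 = 0.7753.

Power ≈ 0.775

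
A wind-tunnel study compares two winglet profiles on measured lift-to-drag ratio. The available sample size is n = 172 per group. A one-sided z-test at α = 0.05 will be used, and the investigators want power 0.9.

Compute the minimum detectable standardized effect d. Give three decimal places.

d ≈ 0.316

Required noncentrality: δ = z_{0.05} + z_{0.10} = 1.645 + 1.282 = 2.926.
δ = d·√(n/2) ⇒ d = δ/√(n/2) = 2.926/√(172/2) = 0.3156.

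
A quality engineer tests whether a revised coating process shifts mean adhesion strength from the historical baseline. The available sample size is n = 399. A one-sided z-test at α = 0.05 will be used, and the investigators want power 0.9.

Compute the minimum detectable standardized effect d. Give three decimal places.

d ≈ 0.147

Required noncentrality: δ = z_{0.05} + z_{0.10} = 1.645 + 1.282 = 2.926.
δ = d·√n ⇒ d = δ/√n = 2.926/√399 = 0.1465.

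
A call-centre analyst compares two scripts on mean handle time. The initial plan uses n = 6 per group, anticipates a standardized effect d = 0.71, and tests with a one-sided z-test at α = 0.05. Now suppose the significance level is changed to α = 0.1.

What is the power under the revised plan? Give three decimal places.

δ = d·√(n/2) = 0.71 × √(6/2) = 1.2298 (unchanged). New critical value: z_{0.1} = 1.282.
Revised power = P(Z > 1.282 − δ) = Φ(-0.052) = 0.4793.

Power ≈ 0.479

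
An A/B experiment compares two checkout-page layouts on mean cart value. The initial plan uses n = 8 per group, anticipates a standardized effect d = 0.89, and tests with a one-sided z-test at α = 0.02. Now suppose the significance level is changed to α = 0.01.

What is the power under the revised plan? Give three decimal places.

Power ≈ 0.292

δ = d·√(n/2) = 0.89 × √(8/2) = 1.7800 (unchanged). New critical value: z_{0.01} = 2.326.
Revised power = Φ(δ − 2.326) = Φ(-0.546) = 0.2924.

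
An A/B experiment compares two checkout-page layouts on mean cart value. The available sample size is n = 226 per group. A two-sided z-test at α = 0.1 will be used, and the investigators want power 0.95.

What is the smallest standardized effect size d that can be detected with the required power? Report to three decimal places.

d ≈ 0.309

Need Φ(δ − 1.645) = 0.95, so δ = 1.645 + 1.645 = 3.290.
(The second rejection-region term Φ(−δ − z_{α/2}) is negligible and dropped.)
δ = d·√(n/2) ⇒ d = δ/√(n/2) = 3.290/√(226/2) = 0.3095.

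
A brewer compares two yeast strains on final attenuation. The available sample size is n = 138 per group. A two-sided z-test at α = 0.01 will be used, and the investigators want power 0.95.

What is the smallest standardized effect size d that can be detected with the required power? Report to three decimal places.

Required noncentrality: δ = z_{0.005} + z_{0.05} = 2.576 + 1.645 = 4.221.
(Lower-tail contribution to power is negligible for δ > 0.)
δ = d·√(n/2) ⇒ d = δ/√(n/2) = 4.221/√(138/2) = 0.5081.

d ≈ 0.508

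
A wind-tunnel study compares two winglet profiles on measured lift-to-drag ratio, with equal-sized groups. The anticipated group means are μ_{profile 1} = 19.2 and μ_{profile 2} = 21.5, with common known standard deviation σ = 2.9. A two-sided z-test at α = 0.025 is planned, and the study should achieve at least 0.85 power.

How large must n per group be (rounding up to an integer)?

Standardized effect: d = |μ_{profile 1} − μ_{profile 2}| / σ = |19.2 − 21.5| / 2.9 = 0.7931
Set Φ(δ − 2.241) = 0.85; then δ − 2.241 = Φ⁻¹(0.85) = 1.036, giving δ = 3.278.
(The Φ(−δ − z_{α/2}) term is vanishingly small for δ > 0 and is dropped in the standard sample-size formula.)
δ = d·√(n/2) ⇒ n = 2(δ/d)² = 2 × (3.278 / 0.7931)² = 34.16.
Rounding up, n = 35 per group.

n = 35 per group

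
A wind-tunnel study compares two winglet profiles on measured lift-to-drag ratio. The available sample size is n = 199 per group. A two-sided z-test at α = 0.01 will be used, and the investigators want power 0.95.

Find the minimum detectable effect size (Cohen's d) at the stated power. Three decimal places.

d ≈ 0.423

Required noncentrality: δ = z_{0.005} + z_{0.05} = 2.576 + 1.645 = 4.221.
(Lower-tail contribution to power is negligible for δ > 0.)
δ = d·√(n/2) ⇒ d = δ/√(n/2) = 4.221/√(199/2) = 0.4231.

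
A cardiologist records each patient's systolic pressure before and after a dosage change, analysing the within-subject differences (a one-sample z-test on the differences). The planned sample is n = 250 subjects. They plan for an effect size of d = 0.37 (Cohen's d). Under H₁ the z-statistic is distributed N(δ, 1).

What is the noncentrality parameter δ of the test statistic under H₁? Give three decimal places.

δ = d·√n = 0.37 × √250 = 5.8502

δ ≈ 5.850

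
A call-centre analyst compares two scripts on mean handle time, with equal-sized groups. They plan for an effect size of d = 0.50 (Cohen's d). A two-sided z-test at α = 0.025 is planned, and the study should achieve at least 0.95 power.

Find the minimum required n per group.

Set Φ(δ − 2.241) = 0.95; then δ − 2.241 = Φ⁻¹(0.95) = 1.645, giving δ = 3.886.
(The Φ(−δ − z_{α/2}) term is vanishingly small for δ > 0 and is dropped in the standard sample-size formula.)
δ = d·√(n/2) ⇒ n = 2(δ/d)² = 2 × (3.886 / 0.50)² = 120.82.
Round up to the next whole unit.

n = 121 per group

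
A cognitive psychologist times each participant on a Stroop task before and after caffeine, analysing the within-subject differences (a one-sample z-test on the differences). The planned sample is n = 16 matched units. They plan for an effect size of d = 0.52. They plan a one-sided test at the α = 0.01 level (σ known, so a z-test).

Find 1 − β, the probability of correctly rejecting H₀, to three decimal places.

Noncentrality parameter: δ = d·√n = 0.52 × √16 = 2.0800
One-sided α = 0.01 → critical value z_{0.01} = 2.326.
Power = Φ(δ − 2.326) = Φ(-0.246) = 0.4027.

Power ≈ 0.403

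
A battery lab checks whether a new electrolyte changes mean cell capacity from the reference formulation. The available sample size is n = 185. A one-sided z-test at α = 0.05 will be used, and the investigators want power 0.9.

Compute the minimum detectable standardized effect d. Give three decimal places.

d ≈ 0.215

Required noncentrality: δ = z_{0.05} + z_{0.10} = 1.645 + 1.282 = 2.926.
δ = d·√n ⇒ d = δ/√n = 2.926/√185 = 0.2152.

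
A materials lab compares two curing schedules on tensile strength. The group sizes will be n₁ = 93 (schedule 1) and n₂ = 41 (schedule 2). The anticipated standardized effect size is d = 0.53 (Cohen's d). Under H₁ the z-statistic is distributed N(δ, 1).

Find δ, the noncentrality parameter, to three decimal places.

δ = d / √(1/n₁ + 1/n₂) = 0.53 / √(1/93 + 1/41) = 2.8272

δ ≈ 2.827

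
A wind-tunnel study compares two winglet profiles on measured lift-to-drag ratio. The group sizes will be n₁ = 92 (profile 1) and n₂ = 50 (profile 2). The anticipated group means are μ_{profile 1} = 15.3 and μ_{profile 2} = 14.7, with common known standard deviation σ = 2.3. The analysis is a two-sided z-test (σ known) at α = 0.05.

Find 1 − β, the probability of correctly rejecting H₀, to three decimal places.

Power ≈ 0.318

Standardized effect: d = |μ_{profile 1} − μ_{profile 2}| / σ = |15.3 − 14.7| / 2.3 = 0.2609
Noncentrality parameter: δ = d / √(1/n₁ + 1/n₂) = 0.2609 / √(1/92 + 1/50) = 1.4848
Critical value for a two-sided test at α = 0.05: z_{α/2} = 1.960.
Power = Φ(δ − 1.960) + Φ(−δ − 1.960) = Φ(-0.475) + Φ(-3.445) = 0.3173 + 0.0003 = 0.3176.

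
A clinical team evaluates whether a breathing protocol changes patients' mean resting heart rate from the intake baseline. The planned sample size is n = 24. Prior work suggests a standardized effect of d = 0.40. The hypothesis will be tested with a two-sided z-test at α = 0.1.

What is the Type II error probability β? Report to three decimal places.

Noncentrality parameter: δ = d·√n = 0.40 × √24 = 1.9596
Two-sided α = 0.1 → critical value z_{0.05} = 1.645.
Power = Φ(δ − 1.645) + Φ(−δ − 1.645) = Φ(0.315) + Φ(-3.604) = 0.6235 + 0.0002 = 0.6237.
Type II error: β = 1 − power = 1 − 0.6237 = 0.3763.

β ≈ 0.376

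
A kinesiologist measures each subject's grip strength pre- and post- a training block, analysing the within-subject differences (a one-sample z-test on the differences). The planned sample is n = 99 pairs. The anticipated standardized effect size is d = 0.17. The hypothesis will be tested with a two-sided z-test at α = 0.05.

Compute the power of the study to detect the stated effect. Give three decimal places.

Noncentrality parameter: δ = d·√n = 0.17 × √99 = 1.6915
Two-sided α = 0.05 → critical value z_{0.025} = 1.960.
Power = Φ(δ − 1.960) + Φ(−δ − 1.960) = Φ(-0.268) + Φ(-3.651) = 0.3942 + 0.0001 = 0.3943.

Power ≈ 0.394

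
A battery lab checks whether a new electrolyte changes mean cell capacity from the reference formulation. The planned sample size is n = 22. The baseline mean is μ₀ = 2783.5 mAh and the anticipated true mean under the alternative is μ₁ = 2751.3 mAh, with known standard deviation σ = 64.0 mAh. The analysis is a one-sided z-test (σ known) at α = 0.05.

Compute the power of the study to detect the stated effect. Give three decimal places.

Standardized effect: d = |μ₁ − μ₀| / σ = |2751.3 − 2783.5| / 64.0 = 0.5031
Noncentrality parameter: δ = d·√n = 0.5031 × √22 = 2.3599
Critical value for a one-sided test at α = 0.05: z_α = 1.645.
Power = Φ(δ − 1.645) = Φ(0.715) = 0.7627.

Power ≈ 0.763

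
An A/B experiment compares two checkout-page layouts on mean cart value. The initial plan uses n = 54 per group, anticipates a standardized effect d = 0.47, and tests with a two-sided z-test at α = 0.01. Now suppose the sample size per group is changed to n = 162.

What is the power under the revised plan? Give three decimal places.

With n = 162 per group: δ = d·√(n/2) = 0.47 × √(162/2) = 4.2300. Critical value z_{0.005} = 2.576.
Revised power = Φ(δ − 2.576) + Φ(−δ − 2.576) = Φ(1.654) + Φ(-6.806) = 0.9510 + 0.0000 = 0.9510.

Power ≈ 0.951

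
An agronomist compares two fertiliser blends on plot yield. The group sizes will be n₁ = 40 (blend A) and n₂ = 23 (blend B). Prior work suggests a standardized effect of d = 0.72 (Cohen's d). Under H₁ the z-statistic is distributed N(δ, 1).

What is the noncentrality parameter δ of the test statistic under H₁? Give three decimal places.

δ ≈ 2.751

δ = d / √(1/n₁ + 1/n₂) = 0.72 / √(1/40 + 1/23) = 2.7514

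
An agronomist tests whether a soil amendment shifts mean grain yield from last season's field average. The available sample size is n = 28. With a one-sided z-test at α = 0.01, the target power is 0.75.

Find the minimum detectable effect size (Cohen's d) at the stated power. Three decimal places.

d ≈ 0.567

Need Φ(δ − 2.326) = 0.75, so δ = 2.326 + 0.674 = 3.001.
δ = d·√n ⇒ d = δ/√n = 3.001/√28 = 0.5671.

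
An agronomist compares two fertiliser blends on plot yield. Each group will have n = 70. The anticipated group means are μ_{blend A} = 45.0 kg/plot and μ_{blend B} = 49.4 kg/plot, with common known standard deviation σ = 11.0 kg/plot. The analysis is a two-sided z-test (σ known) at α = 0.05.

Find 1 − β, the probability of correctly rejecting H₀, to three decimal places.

Standardized effect: d = |μ_{blend A} − μ_{blend B}| / σ = |45.0 − 49.4| / 11.0 = 0.4000
Noncentrality parameter: δ = d·√(n/2) = 0.4000 × √(70/2) = 2.3664
Two-sided α = 0.05 → critical value z_{0.025} = 1.960.
Power = Φ(δ − 1.960) + Φ(−δ − 1.960) = Φ(0.406) + Φ(-4.326) = 0.6578 + 0.0000 = 0.6578.

Power ≈ 0.658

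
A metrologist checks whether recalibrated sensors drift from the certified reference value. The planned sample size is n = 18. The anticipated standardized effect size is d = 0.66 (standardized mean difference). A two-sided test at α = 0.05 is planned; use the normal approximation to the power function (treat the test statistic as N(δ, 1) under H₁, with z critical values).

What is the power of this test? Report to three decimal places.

Power ≈ 0.800

Noncentrality parameter: δ = d·√n = 0.66 × √18 = 2.8001
Critical value for a two-sided test at α = 0.05: z_{α/2} = 1.960.
Power = Φ(δ − 1.960) + Φ(−δ − 1.960) = Φ(0.840) + Φ(-4.760) = 0.7996 + 0.0000 = 0.7996.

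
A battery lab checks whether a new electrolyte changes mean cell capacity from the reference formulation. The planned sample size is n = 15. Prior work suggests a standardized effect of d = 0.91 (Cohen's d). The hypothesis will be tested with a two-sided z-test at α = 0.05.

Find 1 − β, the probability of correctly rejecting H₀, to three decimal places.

Noncentrality parameter: δ = d·√n = 0.91 × √15 = 3.5244
Critical value for a two-sided test at α = 0.05: z_{α/2} = 1.960.
Power = Φ(δ − 1.960) + Φ(−δ − 1.960) = Φ(1.564) + Φ(-5.484) = 0.9411 + 0.0000 = 0.9411.

Power ≈ 0.941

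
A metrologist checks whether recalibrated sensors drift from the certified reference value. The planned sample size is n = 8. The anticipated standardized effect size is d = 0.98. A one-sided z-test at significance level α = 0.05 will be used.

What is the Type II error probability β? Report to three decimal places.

Noncentrality parameter: δ = d·√n = 0.98 × √8 = 2.7719
One-sided α = 0.05 → critical value z_{0.05} = 1.645.
Power = Φ(δ − 1.645) = Φ(1.127) = 0.8701.
Type II error: β = 1 − power = 1 − 0.8701 = 0.1299.

β ≈ 0.130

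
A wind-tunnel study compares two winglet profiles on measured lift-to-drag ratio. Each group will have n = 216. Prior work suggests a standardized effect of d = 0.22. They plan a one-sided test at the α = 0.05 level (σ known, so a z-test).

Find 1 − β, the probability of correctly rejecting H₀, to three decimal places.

Noncentrality parameter: δ = d·√(n/2) = 0.22 × √(216/2) = 2.2863
One-sided α = 0.05 → critical value z_{0.05} = 1.645.
Power = P(Z > 1.645 − δ) = Φ(0.641) = 0.7394.

Power ≈ 0.739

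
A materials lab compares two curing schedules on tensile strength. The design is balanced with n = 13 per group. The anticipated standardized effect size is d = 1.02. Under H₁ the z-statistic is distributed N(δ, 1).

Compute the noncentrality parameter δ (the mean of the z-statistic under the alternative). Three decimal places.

δ ≈ 2.600

The noncentrality parameter scales effect size by the design's sample-size factor: δ = d·√(n/2) = 1.02 × √(13/2) = 2.6005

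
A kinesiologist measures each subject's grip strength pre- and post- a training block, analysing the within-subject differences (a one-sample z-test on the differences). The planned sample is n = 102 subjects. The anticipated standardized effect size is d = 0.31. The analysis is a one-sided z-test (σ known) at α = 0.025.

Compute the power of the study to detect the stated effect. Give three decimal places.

Power ≈ 0.879

Noncentrality parameter: δ = d·√n = 0.31 × √102 = 3.1308
Critical value for a one-sided test at α = 0.025: z_α = 1.960.
Power = P(Z > 1.960 − δ) = Φ(1.171) = 0.8792.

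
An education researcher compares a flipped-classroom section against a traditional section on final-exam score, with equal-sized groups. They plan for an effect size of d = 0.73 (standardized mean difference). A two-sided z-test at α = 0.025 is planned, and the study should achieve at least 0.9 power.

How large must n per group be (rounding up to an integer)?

n = 47 per group

For power 0.9 need Φ(δ − z_{0.0125}) = 0.9, so δ = z_{0.0125} + z_{0.10} = 2.241 + 1.282 = 3.523.
(The Φ(−δ − z_{α/2}) term is vanishingly small for δ > 0 and is dropped in the standard sample-size formula.)
δ = d·√(n/2) ⇒ n = 2(δ/d)² = 2 × (3.523 / 0.73)² = 46.58.
Round up to the next whole unit.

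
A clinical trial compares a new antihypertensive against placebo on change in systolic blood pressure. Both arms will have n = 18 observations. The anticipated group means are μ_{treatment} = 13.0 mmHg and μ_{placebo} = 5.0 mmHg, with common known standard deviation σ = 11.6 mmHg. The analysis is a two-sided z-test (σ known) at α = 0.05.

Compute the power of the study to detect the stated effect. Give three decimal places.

Standardized effect: d = |μ_{treatment} − μ_{placebo}| / σ = |13.0 − 5.0| / 11.6 = 0.6897
Noncentrality parameter: δ = d·√(n/2) = 0.6897 × √(18/2) = 2.0690
Critical value for a two-sided test at α = 0.05: z_{α/2} = 1.960.
Power = Φ(δ − 1.960) + Φ(−δ − 1.960) = Φ(0.109) + Φ(-4.029) = 0.5434 + 0.0000 = 0.5434.

Power ≈ 0.543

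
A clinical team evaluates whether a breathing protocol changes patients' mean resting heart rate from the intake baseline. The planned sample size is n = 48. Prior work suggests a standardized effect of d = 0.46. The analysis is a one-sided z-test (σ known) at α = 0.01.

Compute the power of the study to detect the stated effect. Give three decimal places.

Noncentrality parameter: δ = d·√n = 0.46 × √48 = 3.1870
Critical value for a one-sided test at α = 0.01: z_α = 2.326.
Power = Φ(δ − 2.326) = Φ(0.861) = 0.8053.

Power ≈ 0.805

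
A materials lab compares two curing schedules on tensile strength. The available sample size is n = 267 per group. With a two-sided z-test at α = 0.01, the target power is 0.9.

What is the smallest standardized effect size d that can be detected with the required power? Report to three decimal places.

d ≈ 0.334

Required noncentrality: δ = z_{0.005} + z_{0.10} = 2.576 + 1.282 = 3.857.
(The second rejection-region term Φ(−δ − z_{α/2}) is negligible and dropped.)
δ = d·√(n/2) ⇒ d = δ/√(n/2) = 3.857/√(267/2) = 0.3339.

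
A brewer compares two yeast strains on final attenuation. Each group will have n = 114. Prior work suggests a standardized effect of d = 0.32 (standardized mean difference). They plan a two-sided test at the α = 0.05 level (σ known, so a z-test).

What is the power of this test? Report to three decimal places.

Power ≈ 0.676

Noncentrality parameter: δ = d·√(n/2) = 0.32 × √(114/2) = 2.4159
Two-sided α = 0.05 → critical value z_{0.025} = 1.960.
Power = Φ(δ − 1.960) + Φ(−δ − 1.960) = Φ(0.456) + Φ(-4.376) = 0.6758 + 0.0000 = 0.6758.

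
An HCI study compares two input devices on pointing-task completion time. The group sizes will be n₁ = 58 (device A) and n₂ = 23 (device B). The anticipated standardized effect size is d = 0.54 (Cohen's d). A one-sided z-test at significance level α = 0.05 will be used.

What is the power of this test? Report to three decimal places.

Power ≈ 0.708

Noncentrality parameter: δ = d / √(1/n₁ + 1/n₂) = 0.54 / √(1/58 + 1/23) = 2.1914
Critical value for a one-sided test at α = 0.05: z_α = 1.645.
Power = P(Z > 1.645 − δ) = Φ(0.547) = 0.7077.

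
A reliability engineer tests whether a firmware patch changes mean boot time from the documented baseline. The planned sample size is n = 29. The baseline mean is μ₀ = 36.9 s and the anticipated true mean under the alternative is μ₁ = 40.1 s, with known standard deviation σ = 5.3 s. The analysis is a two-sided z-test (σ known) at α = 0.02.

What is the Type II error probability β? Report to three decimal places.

β ≈ 0.177

Standardized effect: d = |μ₁ − μ₀| / σ = |40.1 − 36.9| / 5.3 = 0.6038
Noncentrality parameter: δ = d·√n = 0.6038 × √29 = 3.2514
Two-sided α = 0.02 → critical value z_{0.01} = 2.326.
Power = Φ(δ − 2.326) + Φ(−δ − 2.326) = Φ(0.925) + Φ(-5.578) = 0.8225 + 0.0000 = 0.8225.
Type II error: β = 1 − power = 1 − 0.8225 = 0.1775.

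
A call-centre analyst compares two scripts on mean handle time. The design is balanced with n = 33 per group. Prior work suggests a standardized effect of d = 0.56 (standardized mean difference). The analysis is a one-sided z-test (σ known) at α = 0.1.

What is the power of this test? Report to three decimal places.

Noncentrality parameter: δ = d·√(n/2) = 0.56 × √(33/2) = 2.2747
Critical value for a one-sided test at α = 0.1: z_α = 1.282.
Power = P(Z > 1.282 − δ) = Φ(0.993) = 0.8397.

Power ≈ 0.840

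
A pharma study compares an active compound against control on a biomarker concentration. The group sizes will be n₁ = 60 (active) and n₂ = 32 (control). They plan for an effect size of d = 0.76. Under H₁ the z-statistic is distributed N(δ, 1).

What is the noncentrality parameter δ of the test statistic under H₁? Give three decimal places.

The noncentrality parameter scales effect size by the design's sample-size factor: δ = d / √(1/n₁ + 1/n₂) = 0.76 / √(1/60 + 1/32) = 3.4719

δ ≈ 3.472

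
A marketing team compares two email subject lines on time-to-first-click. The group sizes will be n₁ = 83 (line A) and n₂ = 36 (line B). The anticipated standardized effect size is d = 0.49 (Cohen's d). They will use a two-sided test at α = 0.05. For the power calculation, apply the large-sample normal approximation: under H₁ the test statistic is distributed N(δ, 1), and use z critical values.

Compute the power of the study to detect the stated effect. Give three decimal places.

Noncentrality parameter: δ = d / √(1/n₁ + 1/n₂) = 0.49 / √(1/83 + 1/36) = 2.4553
Two-sided α = 0.05 → critical value z_{0.025} = 1.960.
Power = Φ(δ − 1.960) + Φ(−δ − 1.960) = Φ(0.495) + Φ(-4.415) = 0.6898 + 0.0000 = 0.6898.

Power ≈ 0.690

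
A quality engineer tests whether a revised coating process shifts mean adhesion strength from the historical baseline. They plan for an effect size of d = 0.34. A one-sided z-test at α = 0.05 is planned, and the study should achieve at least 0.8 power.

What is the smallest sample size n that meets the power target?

n = 54

Set Φ(δ − 1.645) = 0.8; then δ − 1.645 = Φ⁻¹(0.8) = 0.842, giving δ = 2.486.
δ = d·√n ⇒ n = (δ/d)² = (2.486 / 0.34)² = 53.48.
Round up to the next whole unit.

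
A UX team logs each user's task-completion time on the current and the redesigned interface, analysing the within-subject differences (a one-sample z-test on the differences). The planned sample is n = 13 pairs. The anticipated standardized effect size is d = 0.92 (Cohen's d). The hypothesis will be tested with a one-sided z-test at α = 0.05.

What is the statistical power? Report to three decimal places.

Noncentrality parameter: λ = d·√n = 0.92 × √13 = 3.3171
One-sided α = 0.05 → critical value z_{0.05} = 1.645.
Power = Φ(λ − 1.645) = Φ(1.672) = 0.9528.

Power ≈ 0.953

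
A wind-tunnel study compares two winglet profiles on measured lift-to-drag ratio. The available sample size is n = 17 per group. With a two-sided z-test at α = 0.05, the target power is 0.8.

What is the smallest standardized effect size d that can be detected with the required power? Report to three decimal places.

d ≈ 0.961

Required noncentrality: δ = z_{0.025} + z_{0.20} = 1.960 + 0.842 = 2.802.
(Lower-tail contribution to power is negligible for δ > 0.)
δ = d·√(n/2) ⇒ d = δ/√(n/2) = 2.802/√(17/2) = 0.9609.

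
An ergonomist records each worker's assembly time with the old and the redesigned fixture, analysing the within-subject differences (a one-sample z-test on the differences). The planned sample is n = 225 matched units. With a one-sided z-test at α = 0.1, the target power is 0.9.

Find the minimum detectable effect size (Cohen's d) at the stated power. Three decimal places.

Need Φ(δ − 1.282) = 0.9, so δ = 1.282 + 1.282 = 2.563.
δ = d·√n ⇒ d = δ/√n = 2.563/√225 = 0.1709.

d ≈ 0.171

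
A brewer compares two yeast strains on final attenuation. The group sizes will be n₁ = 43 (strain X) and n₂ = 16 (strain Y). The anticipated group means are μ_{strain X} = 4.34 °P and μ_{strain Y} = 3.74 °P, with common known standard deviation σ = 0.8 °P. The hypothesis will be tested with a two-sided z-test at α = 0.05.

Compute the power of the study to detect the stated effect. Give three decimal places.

Power ≈ 0.726

Standardized effect: d = |μ_{strain X} − μ_{strain Y}| / σ = |4.34 − 3.74| / 0.8 = 0.7500
Noncentrality parameter: λ = d / √(1/n₁ + 1/n₂) = 0.7500 / √(1/43 + 1/16) = 2.5611
Two-sided α = 0.05 → critical value z_{0.025} = 1.960.
Power = Φ(λ − 1.960) + Φ(−λ − 1.960) = Φ(0.601) + Φ(-4.521) = 0.7261 + 0.0000 = 0.7261.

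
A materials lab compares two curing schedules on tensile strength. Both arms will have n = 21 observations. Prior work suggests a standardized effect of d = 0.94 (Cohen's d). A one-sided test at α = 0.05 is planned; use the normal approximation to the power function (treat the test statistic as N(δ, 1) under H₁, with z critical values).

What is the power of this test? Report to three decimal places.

Noncentrality parameter: δ = d·√(n/2) = 0.94 × √(21/2) = 3.0459
Critical value for a one-sided test at α = 0.05: z_α = 1.645.
Power = P(Z > 1.645 − δ) = Φ(1.401) = 0.9194.

Power ≈ 0.919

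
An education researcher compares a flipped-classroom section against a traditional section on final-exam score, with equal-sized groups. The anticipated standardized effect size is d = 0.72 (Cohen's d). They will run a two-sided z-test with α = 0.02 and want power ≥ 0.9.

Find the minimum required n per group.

For power 0.9 need Φ(δ − z_{0.01}) = 0.9, so δ = z_{0.01} + z_{0.10} = 2.326 + 1.282 = 3.608.
(Ignoring the negligible lower-tail rejection probability gives the usual closed-form inversion.)
δ = d·√(n/2) ⇒ n = 2(δ/d)² = 2 × (3.608 / 0.72)² = 50.22.
Round up to the next whole unit.

n = 51 per group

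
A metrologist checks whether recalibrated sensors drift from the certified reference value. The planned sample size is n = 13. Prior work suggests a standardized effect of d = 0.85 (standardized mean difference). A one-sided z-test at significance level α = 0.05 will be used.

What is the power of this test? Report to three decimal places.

Power ≈ 0.922

Noncentrality parameter: δ = d·√n = 0.85 × √13 = 3.0647
One-sided α = 0.05 → critical value z_{0.05} = 1.645.
Power = Φ(δ − 1.645) = Φ(1.420) = 0.9222.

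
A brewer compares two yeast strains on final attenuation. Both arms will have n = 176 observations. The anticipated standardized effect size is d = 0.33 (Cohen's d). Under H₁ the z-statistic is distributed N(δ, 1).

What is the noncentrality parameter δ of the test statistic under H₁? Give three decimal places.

The noncentrality parameter scales effect size by the design's sample-size factor: δ = d·√(n/2) = 0.33 × √(176/2) = 3.0957

δ ≈ 3.096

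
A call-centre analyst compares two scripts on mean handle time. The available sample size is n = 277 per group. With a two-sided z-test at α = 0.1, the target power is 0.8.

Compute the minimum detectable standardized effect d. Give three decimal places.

Required noncentrality: δ = z_{0.05} + z_{0.20} = 1.645 + 0.842 = 2.486.
(Lower-tail contribution to power is negligible for δ > 0.)
δ = d·√(n/2) ⇒ d = δ/√(n/2) = 2.486/√(277/2) = 0.2113.

d ≈ 0.211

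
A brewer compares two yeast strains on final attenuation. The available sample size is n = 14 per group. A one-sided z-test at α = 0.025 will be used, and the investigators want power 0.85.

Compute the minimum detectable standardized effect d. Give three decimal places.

Need Φ(δ − 1.960) = 0.85, so δ = 1.960 + 1.036 = 2.996.
δ = d·√(n/2) ⇒ d = δ/√(n/2) = 2.996/√(14/2) = 1.1325.

d ≈ 1.133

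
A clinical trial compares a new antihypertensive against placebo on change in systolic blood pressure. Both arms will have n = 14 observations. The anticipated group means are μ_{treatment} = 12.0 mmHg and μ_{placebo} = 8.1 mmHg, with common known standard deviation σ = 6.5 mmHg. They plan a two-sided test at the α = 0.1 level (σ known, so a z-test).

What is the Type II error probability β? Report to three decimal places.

β ≈ 0.522

Standardized effect: d = |μ_{treatment} − μ_{placebo}| / σ = |12.0 − 8.1| / 6.5 = 0.6000
Noncentrality parameter: δ = d·√(n/2) = 0.6000 × √(14/2) = 1.5875
Critical value for a two-sided test at α = 0.1: z_{α/2} = 1.645.
Power = Φ(δ − 1.645) + Φ(−δ − 1.645) = Φ(-0.057) + Φ(-3.232) = 0.4771 + 0.0006 = 0.4777.
Type II error: β = 1 − power = 1 − 0.4777 = 0.5223.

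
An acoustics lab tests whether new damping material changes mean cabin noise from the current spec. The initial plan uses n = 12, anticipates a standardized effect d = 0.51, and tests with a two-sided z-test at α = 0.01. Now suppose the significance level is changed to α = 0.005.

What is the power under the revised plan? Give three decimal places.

Power ≈ 0.149

δ = d·√n = 0.51 × √12 = 1.7667 (unchanged). New critical value: z_{0.0025} = 2.807.
Revised power = Φ(δ − 2.807) + Φ(−δ − 2.807) = Φ(-1.040) + Φ(-4.574) = 0.1491 + 0.0000 = 0.1491.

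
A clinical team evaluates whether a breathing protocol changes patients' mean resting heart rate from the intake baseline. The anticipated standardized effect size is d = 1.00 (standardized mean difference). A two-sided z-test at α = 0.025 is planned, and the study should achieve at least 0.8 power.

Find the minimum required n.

Set Φ(δ − 2.241) = 0.8; then δ − 2.241 = Φ⁻¹(0.8) = 0.842, giving δ = 3.083.
(Ignoring the negligible lower-tail rejection probability gives the usual closed-form inversion.)
δ = d·√n ⇒ n = (δ/d)² = (3.083 / 1.00)² = 9.51.
Round up to the next whole unit.

n = 10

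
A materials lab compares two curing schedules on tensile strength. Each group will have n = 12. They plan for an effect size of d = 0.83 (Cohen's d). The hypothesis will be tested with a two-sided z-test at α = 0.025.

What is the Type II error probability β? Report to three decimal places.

Noncentrality parameter: δ = d·√(n/2) = 0.83 × √(12/2) = 2.0331
Two-sided α = 0.025 → critical value z_{0.0125} = 2.241.
Power = Φ(δ − 2.241) + Φ(−δ − 2.241) = Φ(-0.208) + Φ(-4.274) = 0.4175 + 0.0000 = 0.4175.
Type II error: β = 1 − power = 1 − 0.4175 = 0.5825.

β ≈ 0.583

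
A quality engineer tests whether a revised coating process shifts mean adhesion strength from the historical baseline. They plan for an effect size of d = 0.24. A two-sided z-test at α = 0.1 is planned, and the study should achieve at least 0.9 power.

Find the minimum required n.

Set Φ(δ − 1.645) = 0.9; then δ − 1.645 = Φ⁻¹(0.9) = 1.282, giving δ = 2.926.
(Ignoring the negligible lower-tail rejection probability gives the usual closed-form inversion.)
δ = d·√n ⇒ n = (δ/d)² = (2.926 / 0.24)² = 148.68.
Round up to the next whole unit.

n = 149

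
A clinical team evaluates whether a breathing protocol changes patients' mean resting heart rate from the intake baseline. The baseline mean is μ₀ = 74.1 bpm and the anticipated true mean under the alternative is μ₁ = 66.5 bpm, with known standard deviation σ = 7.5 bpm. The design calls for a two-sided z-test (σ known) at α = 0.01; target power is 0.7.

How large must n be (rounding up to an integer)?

n = 10

Standardized effect: d = |μ₁ − μ₀| / σ = |66.5 − 74.1| / 7.5 = 1.0133
For power 0.7 need Φ(δ − z_{0.005}) = 0.7, so δ = z_{0.005} + z_{0.30} = 2.576 + 0.524 = 3.100.
(For δ > 0 the lower-tail rejection region contributes negligibly to power, so the one-term inversion is standard.)
δ = d·√n ⇒ n = (δ/d)² = (3.100 / 1.0133)² = 9.36.
Rounding up, n = 10.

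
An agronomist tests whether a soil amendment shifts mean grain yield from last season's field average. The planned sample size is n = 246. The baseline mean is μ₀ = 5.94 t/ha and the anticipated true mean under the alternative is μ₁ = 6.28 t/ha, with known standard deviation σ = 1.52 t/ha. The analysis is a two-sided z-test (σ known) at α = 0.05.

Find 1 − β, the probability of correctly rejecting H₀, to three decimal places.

Power ≈ 0.939

Standardized effect: d = |μ₁ − μ₀| / σ = |6.28 − 5.94| / 1.52 = 0.2237
Noncentrality parameter: δ = d·√n = 0.2237 × √246 = 3.5083
Two-sided α = 0.05 → critical value z_{0.025} = 1.960.
Power = Φ(δ − 1.960) + Φ(−δ − 1.960) = Φ(1.548) + Φ(-5.468) = 0.9392 + 0.0000 = 0.9392.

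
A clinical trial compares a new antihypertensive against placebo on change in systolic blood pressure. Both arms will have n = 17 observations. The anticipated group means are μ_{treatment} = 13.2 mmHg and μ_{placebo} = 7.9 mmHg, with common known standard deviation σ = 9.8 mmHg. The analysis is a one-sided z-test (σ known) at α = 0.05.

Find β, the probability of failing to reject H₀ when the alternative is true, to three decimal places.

β ≈ 0.527

Standardized effect: d = |μ_{treatment} − μ_{placebo}| / σ = |13.2 − 7.9| / 9.8 = 0.5408
Noncentrality parameter: δ = d·√(n/2) = 0.5408 × √(17/2) = 1.5767
Critical value for a one-sided test at α = 0.05: z_α = 1.645.
Power = Φ(δ − 1.645) = Φ(-0.068) = 0.4728.
Type II error: β = 1 − power = 1 − 0.4728 = 0.5272.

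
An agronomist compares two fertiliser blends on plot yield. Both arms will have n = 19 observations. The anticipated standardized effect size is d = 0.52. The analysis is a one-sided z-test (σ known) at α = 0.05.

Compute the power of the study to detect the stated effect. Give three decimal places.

Noncentrality parameter: δ = d·√(n/2) = 0.52 × √(19/2) = 1.6027
Critical value for a one-sided test at α = 0.05: z_α = 1.645.
Power = P(Z > 1.645 − δ) = Φ(-0.042) = 0.4832.

Power ≈ 0.483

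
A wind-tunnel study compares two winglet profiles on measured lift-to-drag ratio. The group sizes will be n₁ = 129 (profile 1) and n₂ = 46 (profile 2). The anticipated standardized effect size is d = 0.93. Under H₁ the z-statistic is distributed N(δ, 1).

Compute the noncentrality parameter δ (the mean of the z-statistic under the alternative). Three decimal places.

δ ≈ 5.415

δ = d / √(1/n₁ + 1/n₂) = 0.93 / √(1/129 + 1/46) = 5.4155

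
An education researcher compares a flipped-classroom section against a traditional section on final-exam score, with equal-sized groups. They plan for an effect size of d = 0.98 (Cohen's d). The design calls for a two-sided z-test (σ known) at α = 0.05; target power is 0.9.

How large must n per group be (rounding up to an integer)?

n = 22 per group

Set Φ(δ − 1.960) = 0.9; then δ − 1.960 = Φ⁻¹(0.9) = 1.282, giving δ = 3.242.
(Ignoring the negligible lower-tail rejection probability gives the usual closed-form inversion.)
δ = d·√(n/2) ⇒ n = 2(δ/d)² = 2 × (3.242 / 0.98)² = 21.88.
Round up to the next whole unit.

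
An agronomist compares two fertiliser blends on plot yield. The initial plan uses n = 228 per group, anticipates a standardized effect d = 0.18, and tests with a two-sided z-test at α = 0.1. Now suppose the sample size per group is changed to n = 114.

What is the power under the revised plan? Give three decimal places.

With n = 114 per group: δ = d·√(n/2) = 0.18 × √(114/2) = 1.3590. Critical value z_{0.05} = 1.645.
Revised power = Φ(δ − 1.645) + Φ(−δ − 1.645) = Φ(-0.286) + Φ(-3.004) = 0.3875 + 0.0013 = 0.3888.

Power ≈ 0.389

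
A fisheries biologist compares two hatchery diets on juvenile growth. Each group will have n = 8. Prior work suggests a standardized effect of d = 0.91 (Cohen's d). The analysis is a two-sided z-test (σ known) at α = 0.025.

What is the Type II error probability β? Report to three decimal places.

β ≈ 0.663

Noncentrality parameter: δ = d·√(n/2) = 0.91 × √(8/2) = 1.8200
Two-sided α = 0.025 → critical value z_{0.0125} = 2.241.
Power = Φ(δ − 2.241) + Φ(−δ − 2.241) = Φ(-0.421) + Φ(-4.061) = 0.3367 + 0.0000 = 0.3368.
Type II error: β = 1 − power = 1 − 0.3368 = 0.6632.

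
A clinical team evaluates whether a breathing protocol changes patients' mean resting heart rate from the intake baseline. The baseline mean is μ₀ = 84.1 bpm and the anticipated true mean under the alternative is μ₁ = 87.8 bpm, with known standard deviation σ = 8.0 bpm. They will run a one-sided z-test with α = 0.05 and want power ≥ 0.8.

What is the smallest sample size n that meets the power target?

n = 29

Standardized effect: d = |μ₁ − μ₀| / σ = |87.8 − 84.1| / 8.0 = 0.4625
For power 0.8 need Φ(δ − z_{0.05}) = 0.8, so δ = z_{0.05} + z_{0.20} = 1.645 + 0.842 = 2.486.
δ = d·√n ⇒ n = (δ/d)² = (2.486 / 0.4625)² = 28.90.
Round up to the next whole unit.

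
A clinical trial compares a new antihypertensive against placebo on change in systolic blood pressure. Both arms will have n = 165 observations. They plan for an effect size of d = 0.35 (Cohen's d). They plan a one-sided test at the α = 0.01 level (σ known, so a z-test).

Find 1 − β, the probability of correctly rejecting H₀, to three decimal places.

Noncentrality parameter: δ = d·√(n/2) = 0.35 × √(165/2) = 3.1790
Critical value for a one-sided test at α = 0.01: z_α = 2.326.
Power = Φ(δ − 2.326) = Φ(0.853) = 0.8031.

Power ≈ 0.803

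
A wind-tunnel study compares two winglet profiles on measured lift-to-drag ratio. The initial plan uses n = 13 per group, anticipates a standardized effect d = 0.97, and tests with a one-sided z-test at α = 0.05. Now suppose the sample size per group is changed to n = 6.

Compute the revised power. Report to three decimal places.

Power ≈ 0.514

With n = 6 per group: δ = d·√(n/2) = 0.97 × √(6/2) = 1.6801. Critical value z_{0.05} = 1.645.
Revised power = P(Z > 1.645 − δ) = Φ(0.035) = 0.5141.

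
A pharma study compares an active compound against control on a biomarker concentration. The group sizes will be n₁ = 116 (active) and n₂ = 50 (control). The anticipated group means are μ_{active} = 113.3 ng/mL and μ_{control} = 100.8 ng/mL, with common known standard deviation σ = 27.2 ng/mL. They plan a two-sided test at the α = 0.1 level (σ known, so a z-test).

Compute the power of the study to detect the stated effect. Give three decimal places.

Standardized effect: d = |μ_{active} − μ_{control}| / σ = |113.3 − 100.8| / 27.2 = 0.4596
Noncentrality parameter: δ = d / √(1/n₁ + 1/n₂) = 0.4596 / √(1/116 + 1/50) = 2.7164
Two-sided α = 0.1 → critical value z_{0.05} = 1.645.
Power = Φ(δ − 1.645) + Φ(−δ − 1.645) = Φ(1.072) + Φ(-4.361) = 0.8580 + 0.0000 = 0.8581.

Power ≈ 0.858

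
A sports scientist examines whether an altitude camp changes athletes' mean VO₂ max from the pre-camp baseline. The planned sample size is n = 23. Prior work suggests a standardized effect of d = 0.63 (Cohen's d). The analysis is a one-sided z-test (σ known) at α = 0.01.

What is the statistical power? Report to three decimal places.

Power ≈ 0.756

Noncentrality parameter: δ = d·√n = 0.63 × √23 = 3.0214
One-sided α = 0.01 → critical value z_{0.01} = 2.326.
Power = Φ(δ − 2.326) = Φ(0.695) = 0.7565.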